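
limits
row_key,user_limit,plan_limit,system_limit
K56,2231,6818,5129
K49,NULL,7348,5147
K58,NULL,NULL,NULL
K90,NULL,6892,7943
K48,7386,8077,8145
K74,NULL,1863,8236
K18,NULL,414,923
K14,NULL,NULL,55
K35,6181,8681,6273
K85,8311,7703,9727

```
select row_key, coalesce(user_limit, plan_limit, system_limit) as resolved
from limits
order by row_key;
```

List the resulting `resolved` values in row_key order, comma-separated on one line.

row_key=K14: user_limit=NULL, plan_limit=NULL, system_limit=55 → 55
row_key=K18: user_limit=NULL, plan_limit=414 → 414
row_key=K35: user_limit=6181 → 6181
row_key=K48: user_limit=7386 → 7386
row_key=K49: user_limit=NULL, plan_limit=7348 → 7348
row_key=K56: user_limit=2231 → 2231
row_key=K58: user_limit=NULL, plan_limit=NULL, system_limit=NULL (all NULL) → NULL
row_key=K74: user_limit=NULL, plan_limit=1863 → 1863
row_key=K85: user_limit=8311 → 8311
row_key=K90: user_limit=NULL, plan_limit=6892 → 6892

55, 414, 6181, 7386, 7348, 2231, NULL, 1863, 8311, 6892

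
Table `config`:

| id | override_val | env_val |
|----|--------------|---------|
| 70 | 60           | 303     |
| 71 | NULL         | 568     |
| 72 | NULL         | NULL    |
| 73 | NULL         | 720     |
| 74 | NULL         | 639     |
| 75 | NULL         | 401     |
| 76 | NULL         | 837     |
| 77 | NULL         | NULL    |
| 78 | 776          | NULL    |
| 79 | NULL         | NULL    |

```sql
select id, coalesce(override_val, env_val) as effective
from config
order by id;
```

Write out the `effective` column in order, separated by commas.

60, 568, NULL, 720, 639, 401, 837, NULL, 776, NULL

id=70: override_val=60 → 60
id=71: override_val=NULL, env_val=568 → 568
id=72: override_val=NULL, env_val=NULL (all NULL) → NULL
id=73: override_val=NULL, env_val=720 → 720
id=74: override_val=NULL, env_val=639 → 639
id=75: override_val=NULL, env_val=401 → 401
id=76: override_val=NULL, env_val=837 → 837
id=77: override_val=NULL, env_val=NULL (all NULL) → NULL
id=78: override_val=776 → 776
id=79: override_val=NULL, env_val=NULL (all NULL) → NULL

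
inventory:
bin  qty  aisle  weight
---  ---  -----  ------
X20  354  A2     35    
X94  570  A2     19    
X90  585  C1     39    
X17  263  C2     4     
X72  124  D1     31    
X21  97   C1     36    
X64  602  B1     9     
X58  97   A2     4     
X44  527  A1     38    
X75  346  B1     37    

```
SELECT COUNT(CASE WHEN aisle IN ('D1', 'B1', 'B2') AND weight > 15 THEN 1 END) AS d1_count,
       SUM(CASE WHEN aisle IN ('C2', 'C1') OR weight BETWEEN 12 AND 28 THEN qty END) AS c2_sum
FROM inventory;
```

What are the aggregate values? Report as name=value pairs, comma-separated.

d1_count=2, c2_sum=1515

[d1_count: aisle IN ('D1', 'B1', 'B2') AND weight > 15]
bin=X20: ✗
bin=X94: ✗
bin=X90: ✗
bin=X17: ✗
bin=X72: ✓ → 1
bin=X21: ✗
bin=X64: ✗
bin=X58: ✗
bin=X44: ✗
bin=X75: ✓ → 1
d1_count = COUNT(1, 1) = 2
—
[c2_sum: aisle IN ('C2', 'C1') OR weight BETWEEN 12 AND 28]
bin=X20: ✗
bin=X94: ✓ → 570
bin=X90: ✓ → 585
bin=X17: ✓ → 263
bin=X72: ✗
bin=X21: ✓ → 97
bin=X64: ✗
bin=X58: ✗
bin=X44: ✗
bin=X75: ✗
c2_sum = 570 + 585 + 263 + 97 = 1515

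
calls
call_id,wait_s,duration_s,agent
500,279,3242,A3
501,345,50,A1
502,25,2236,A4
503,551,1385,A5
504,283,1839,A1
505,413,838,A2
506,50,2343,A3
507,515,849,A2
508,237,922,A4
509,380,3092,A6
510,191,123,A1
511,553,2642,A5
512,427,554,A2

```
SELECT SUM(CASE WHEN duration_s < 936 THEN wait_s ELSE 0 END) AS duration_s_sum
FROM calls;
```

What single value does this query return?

2128

call_id=500: ✗
call_id=501: ✓ → 345
call_id=502: ✗
call_id=503: ✗
call_id=504: ✗
call_id=505: ✓ → 413
call_id=506: ✗
call_id=507: ✓ → 515
call_id=508: ✓ → 237
call_id=509: ✗
call_id=510: ✓ → 191
call_id=511: ✗
call_id=512: ✓ → 427
duration_s_sum = 345 + 413 + 515 + 237 + 191 + 427 = 2128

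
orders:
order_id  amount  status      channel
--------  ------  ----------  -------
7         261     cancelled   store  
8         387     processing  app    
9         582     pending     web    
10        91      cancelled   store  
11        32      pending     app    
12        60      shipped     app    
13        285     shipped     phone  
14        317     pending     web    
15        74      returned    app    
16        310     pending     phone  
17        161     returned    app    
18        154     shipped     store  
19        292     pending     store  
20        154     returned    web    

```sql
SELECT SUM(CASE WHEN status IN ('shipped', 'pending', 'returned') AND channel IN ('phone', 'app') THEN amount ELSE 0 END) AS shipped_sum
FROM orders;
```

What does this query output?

order_id=7: ✗
order_id=8: ✗
order_id=9: ✗
order_id=10: ✗
order_id=11: ✓ → 32
order_id=12: ✓ → 60
order_id=13: ✓ → 285
order_id=14: ✗
order_id=15: ✓ → 74
order_id=16: ✓ → 310
order_id=17: ✓ → 161
order_id=18: ✗
order_id=19: ✗
order_id=20: ✗
shipped_sum = 32 + 60 + 285 + 74 + 310 + 161 = 922

922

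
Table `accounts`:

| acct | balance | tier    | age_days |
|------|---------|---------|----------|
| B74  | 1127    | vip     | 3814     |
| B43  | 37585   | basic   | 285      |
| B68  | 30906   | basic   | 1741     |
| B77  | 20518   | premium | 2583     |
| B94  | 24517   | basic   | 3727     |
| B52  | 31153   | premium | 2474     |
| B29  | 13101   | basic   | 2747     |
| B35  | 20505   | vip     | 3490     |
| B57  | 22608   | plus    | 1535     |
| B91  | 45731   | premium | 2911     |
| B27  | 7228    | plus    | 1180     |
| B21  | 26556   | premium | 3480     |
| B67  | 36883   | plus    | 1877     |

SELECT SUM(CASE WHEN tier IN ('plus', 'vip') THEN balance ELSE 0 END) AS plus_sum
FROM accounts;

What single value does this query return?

88351

acct=B74: ✓ → 1127
acct=B43: ✗
acct=B68: ✗
acct=B77: ✗
acct=B94: ✗
acct=B52: ✗
acct=B29: ✗
acct=B35: ✓ → 20505
acct=B57: ✓ → 22608
acct=B91: ✗
acct=B27: ✓ → 7228
acct=B21: ✗
acct=B67: ✓ → 36883
plus_sum = 1127 + 20505 + 22608 + 7228 + 36883 = 88351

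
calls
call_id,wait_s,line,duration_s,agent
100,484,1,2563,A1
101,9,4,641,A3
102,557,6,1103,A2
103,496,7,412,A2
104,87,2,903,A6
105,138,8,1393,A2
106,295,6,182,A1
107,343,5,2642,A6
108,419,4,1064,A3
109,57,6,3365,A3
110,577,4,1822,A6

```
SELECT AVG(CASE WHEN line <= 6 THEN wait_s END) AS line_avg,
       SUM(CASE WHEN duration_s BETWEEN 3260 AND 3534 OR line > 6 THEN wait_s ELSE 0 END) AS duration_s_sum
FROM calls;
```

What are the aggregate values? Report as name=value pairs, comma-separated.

[line_avg: line <= 6]
call_id=100: ✓ → 484
call_id=101: ✓ → 9
call_id=102: ✓ → 557
call_id=103: ✗
call_id=104: ✓ → 87
call_id=105: ✗
call_id=106: ✓ → 295
call_id=107: ✓ → 343
call_id=108: ✓ → 419
call_id=109: ✓ → 57
call_id=110: ✓ → 577
line_avg = (484 + 9 + 557 + 87 + 295 + 343 + 419 + 57 + 577) / 9 = 314.2222222222
—
[duration_s_sum: duration_s BETWEEN 3260 AND 3534 OR line > 6]
call_id=100: ✗
call_id=101: ✗
call_id=102: ✗
call_id=103: ✓ → 496
call_id=104: ✗
call_id=105: ✓ → 138
call_id=106: ✗
call_id=107: ✗
call_id=108: ✗
call_id=109: ✓ → 57
call_id=110: ✗
duration_s_sum = 496 + 138 + 57 = 691

line_avg=314.2222222222, duration_s_sum=691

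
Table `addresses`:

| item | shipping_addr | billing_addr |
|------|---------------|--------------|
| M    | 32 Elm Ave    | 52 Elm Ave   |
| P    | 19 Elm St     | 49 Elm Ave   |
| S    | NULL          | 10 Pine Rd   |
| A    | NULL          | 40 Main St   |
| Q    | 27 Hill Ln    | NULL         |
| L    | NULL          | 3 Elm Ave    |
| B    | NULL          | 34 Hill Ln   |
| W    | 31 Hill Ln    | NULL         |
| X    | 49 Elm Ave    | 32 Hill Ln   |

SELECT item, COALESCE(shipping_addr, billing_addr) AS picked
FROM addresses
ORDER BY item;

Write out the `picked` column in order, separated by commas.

40 Main St, 34 Hill Ln, 3 Elm Ave, 32 Elm Ave, 19 Elm St, 27 Hill Ln, 10 Pine Rd, 31 Hill Ln, 49 Elm Ave

item=A: shipping_addr=NULL, billing_addr=40 Main St → 40 Main St
item=B: shipping_addr=NULL, billing_addr=34 Hill Ln → 34 Hill Ln
item=L: shipping_addr=NULL, billing_addr=3 Elm Ave → 3 Elm Ave
item=M: shipping_addr=32 Elm Ave → 32 Elm Ave
item=P: shipping_addr=19 Elm St → 19 Elm St
item=Q: shipping_addr=27 Hill Ln → 27 Hill Ln
item=S: shipping_addr=NULL, billing_addr=10 Pine Rd → 10 Pine Rd
item=W: shipping_addr=31 Hill Ln → 31 Hill Ln
item=X: shipping_addr=49 Elm Ave → 49 Elm Ave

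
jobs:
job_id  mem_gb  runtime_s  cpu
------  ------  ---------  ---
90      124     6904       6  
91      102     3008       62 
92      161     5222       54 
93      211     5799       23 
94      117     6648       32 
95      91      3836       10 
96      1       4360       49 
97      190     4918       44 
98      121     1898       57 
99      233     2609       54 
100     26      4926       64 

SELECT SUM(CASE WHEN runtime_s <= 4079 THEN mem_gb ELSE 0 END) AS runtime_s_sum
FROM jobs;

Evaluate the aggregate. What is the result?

547

job_id=90: ✗
job_id=91: ✓ → 102
job_id=92: ✗
job_id=93: ✗
job_id=94: ✗
job_id=95: ✓ → 91
job_id=96: ✗
job_id=97: ✗
job_id=98: ✓ → 121
job_id=99: ✓ → 233
job_id=100: ✗
runtime_s_sum = 102 + 91 + 121 + 233 = 547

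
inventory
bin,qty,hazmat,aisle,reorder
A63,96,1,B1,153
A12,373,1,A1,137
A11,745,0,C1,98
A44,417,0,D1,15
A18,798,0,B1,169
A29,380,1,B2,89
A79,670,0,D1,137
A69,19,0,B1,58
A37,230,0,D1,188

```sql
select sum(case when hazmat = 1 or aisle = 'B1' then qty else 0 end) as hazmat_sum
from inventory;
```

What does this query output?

bin=A63: ✓ → 96
bin=A12: ✓ → 373
bin=A11: ✗
bin=A44: ✗
bin=A18: ✓ → 798
bin=A29: ✓ → 380
bin=A79: ✗
bin=A69: ✓ → 19
bin=A37: ✗
hazmat_sum = 96 + 373 + 798 + 380 + 19 = 1666

1666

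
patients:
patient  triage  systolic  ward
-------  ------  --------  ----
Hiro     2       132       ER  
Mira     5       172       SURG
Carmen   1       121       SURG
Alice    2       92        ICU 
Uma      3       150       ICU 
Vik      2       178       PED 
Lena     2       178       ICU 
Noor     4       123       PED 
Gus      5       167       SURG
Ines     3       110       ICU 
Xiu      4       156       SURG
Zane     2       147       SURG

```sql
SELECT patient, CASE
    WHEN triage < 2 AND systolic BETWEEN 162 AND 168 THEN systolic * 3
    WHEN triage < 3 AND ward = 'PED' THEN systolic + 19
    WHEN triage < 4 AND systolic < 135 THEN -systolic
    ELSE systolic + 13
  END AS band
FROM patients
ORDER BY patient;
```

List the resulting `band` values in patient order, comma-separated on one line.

patient=Alice: triage < 4 AND systolic < 135 → -92
patient=Carmen: triage < 4 AND systolic < 135 → -121
patient=Gus: ELSE → 180
patient=Hiro: triage < 4 AND systolic < 135 → -132
patient=Ines: triage < 4 AND systolic < 135 → -110
patient=Lena: ELSE → 191
patient=Mira: ELSE → 185
patient=Noor: ELSE → 136
patient=Uma: ELSE → 163
patient=Vik: triage < 3 AND ward = 'PED' → 197
patient=Xiu: ELSE → 169
patient=Zane: ELSE → 160

-92, -121, 180, -132, -110, 191, 185, 136, 163, 197, 169, 160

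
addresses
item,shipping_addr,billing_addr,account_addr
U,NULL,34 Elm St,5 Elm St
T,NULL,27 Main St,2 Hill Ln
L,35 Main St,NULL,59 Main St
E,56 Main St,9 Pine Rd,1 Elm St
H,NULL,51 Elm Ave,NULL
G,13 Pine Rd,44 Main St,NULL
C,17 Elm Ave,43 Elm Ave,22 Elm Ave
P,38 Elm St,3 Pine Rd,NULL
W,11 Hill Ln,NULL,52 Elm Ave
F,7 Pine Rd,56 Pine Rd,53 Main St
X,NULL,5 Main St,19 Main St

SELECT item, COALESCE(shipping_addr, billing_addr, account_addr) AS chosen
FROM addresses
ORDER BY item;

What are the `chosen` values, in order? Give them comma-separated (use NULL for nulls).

item=C: shipping_addr=17 Elm Ave → 17 Elm Ave
item=E: shipping_addr=56 Main St → 56 Main St
item=F: shipping_addr=7 Pine Rd → 7 Pine Rd
item=G: shipping_addr=13 Pine Rd → 13 Pine Rd
item=H: shipping_addr=NULL, billing_addr=51 Elm Ave → 51 Elm Ave
item=L: shipping_addr=35 Main St → 35 Main St
item=P: shipping_addr=38 Elm St → 38 Elm St
item=T: shipping_addr=NULL, billing_addr=27 Main St → 27 Main St
item=U: shipping_addr=NULL, billing_addr=34 Elm St → 34 Elm St
item=W: shipping_addr=11 Hill Ln → 11 Hill Ln
item=X: shipping_addr=NULL, billing_addr=5 Main St → 5 Main St

17 Elm Ave, 56 Main St, 7 Pine Rd, 13 Pine Rd, 51 Elm Ave, 35 Main St, 38 Elm St, 27 Main St, 34 Elm St, 11 Hill Ln, 5 Main St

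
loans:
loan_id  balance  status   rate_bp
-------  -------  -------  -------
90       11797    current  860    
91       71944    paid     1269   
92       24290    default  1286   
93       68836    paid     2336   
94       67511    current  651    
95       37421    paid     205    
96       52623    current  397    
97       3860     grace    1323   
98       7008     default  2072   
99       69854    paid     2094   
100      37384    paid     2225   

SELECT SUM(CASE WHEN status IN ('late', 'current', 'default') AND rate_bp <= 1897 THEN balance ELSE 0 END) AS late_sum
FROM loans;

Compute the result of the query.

156221

loan_id=90: ✓ → 11797
loan_id=91: ✗
loan_id=92: ✓ → 24290
loan_id=93: ✗
loan_id=94: ✓ → 67511
loan_id=95: ✗
loan_id=96: ✓ → 52623
loan_id=97: ✗
loan_id=98: ✗
loan_id=99: ✗
loan_id=100: ✗
late_sum = 11797 + 24290 + 67511 + 52623 = 156221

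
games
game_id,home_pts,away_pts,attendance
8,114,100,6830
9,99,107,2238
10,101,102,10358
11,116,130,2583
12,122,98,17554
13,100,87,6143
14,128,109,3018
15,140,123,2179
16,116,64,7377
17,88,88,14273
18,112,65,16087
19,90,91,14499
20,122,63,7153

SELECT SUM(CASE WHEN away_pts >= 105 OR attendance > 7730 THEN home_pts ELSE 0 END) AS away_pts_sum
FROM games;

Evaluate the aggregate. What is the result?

996

game_id=8: ✗
game_id=9: ✓ → 99
game_id=10: ✓ → 101
game_id=11: ✓ → 116
game_id=12: ✓ → 122
game_id=13: ✗
game_id=14: ✓ → 128
game_id=15: ✓ → 140
game_id=16: ✗
game_id=17: ✓ → 88
game_id=18: ✓ → 112
game_id=19: ✓ → 90
game_id=20: ✗
away_pts_sum = 99 + 101 + 116 + 122 + 128 + 140 + 88 + 112 + 90 = 996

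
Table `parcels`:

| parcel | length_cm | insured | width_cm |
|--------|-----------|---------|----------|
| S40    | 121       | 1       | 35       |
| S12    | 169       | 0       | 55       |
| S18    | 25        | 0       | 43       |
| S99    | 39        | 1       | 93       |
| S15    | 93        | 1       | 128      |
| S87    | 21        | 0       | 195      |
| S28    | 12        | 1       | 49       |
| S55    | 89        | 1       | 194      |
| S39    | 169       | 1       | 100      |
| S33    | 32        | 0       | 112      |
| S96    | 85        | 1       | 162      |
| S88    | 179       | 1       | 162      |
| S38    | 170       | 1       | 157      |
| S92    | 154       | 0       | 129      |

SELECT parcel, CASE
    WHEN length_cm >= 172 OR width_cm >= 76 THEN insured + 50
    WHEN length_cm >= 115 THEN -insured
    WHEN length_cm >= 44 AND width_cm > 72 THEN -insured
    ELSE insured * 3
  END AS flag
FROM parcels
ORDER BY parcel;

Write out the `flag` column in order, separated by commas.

0, 51, 0, 3, 50, 51, 51, -1, 51, 50, 51, 50, 51, 51

parcel=S12: length_cm >= 115 → 0
parcel=S15: length_cm >= 172 OR width_cm >= 76 → 51
parcel=S18: ELSE → 0
parcel=S28: ELSE → 3
parcel=S33: length_cm >= 172 OR width_cm >= 76 → 50
parcel=S38: length_cm >= 172 OR width_cm >= 76 → 51
parcel=S39: length_cm >= 172 OR width_cm >= 76 → 51
parcel=S40: length_cm >= 115 → -1
parcel=S55: length_cm >= 172 OR width_cm >= 76 → 51
parcel=S87: length_cm >= 172 OR width_cm >= 76 → 50
parcel=S88: length_cm >= 172 OR width_cm >= 76 → 51
parcel=S92: length_cm >= 172 OR width_cm >= 76 → 50
parcel=S96: length_cm >= 172 OR width_cm >= 76 → 51
parcel=S99: length_cm >= 172 OR width_cm >= 76 → 51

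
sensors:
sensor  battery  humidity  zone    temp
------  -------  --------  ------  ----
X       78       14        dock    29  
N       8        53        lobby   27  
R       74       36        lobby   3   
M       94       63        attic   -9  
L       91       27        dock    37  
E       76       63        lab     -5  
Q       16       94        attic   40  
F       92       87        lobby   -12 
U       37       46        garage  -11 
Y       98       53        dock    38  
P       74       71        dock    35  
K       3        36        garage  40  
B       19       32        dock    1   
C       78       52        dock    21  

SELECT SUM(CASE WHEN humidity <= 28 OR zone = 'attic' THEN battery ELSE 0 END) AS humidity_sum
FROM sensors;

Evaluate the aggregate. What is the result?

sensor=X: ✓ → 78
sensor=N: ✗
sensor=R: ✗
sensor=M: ✓ → 94
sensor=L: ✓ → 91
sensor=E: ✗
sensor=Q: ✓ → 16
sensor=F: ✗
sensor=U: ✗
sensor=Y: ✗
sensor=P: ✗
sensor=K: ✗
sensor=B: ✗
sensor=C: ✗
humidity_sum = 78 + 94 + 91 + 16 = 279

279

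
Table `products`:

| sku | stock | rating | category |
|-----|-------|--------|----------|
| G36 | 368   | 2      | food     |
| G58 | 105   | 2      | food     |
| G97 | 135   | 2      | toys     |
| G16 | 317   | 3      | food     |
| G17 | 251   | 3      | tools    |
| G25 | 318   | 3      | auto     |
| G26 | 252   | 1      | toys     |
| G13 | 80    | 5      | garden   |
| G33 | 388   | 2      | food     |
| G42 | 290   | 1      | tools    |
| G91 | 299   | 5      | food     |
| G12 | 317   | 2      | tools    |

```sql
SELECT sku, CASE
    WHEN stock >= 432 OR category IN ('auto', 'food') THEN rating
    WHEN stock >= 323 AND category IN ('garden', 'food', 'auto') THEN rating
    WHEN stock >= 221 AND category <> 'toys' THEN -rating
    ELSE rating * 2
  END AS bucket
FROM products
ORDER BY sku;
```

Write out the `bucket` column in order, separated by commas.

sku=G12: stock >= 221 AND category <> 'toys' → -2
sku=G13: ELSE → 10
sku=G16: stock >= 432 OR category IN ('auto', 'food') → 3
sku=G17: stock >= 221 AND category <> 'toys' → -3
sku=G25: stock >= 432 OR category IN ('auto', 'food') → 3
sku=G26: ELSE → 2
sku=G33: stock >= 432 OR category IN ('auto', 'food') → 2
sku=G36: stock >= 432 OR category IN ('auto', 'food') → 2
sku=G42: stock >= 221 AND category <> 'toys' → -1
sku=G58: stock >= 432 OR category IN ('auto', 'food') → 2
sku=G91: stock >= 432 OR category IN ('auto', 'food') → 5
sku=G97: ELSE → 4

-2, 10, 3, -3, 3, 2, 2, 2, -1, 2, 5, 4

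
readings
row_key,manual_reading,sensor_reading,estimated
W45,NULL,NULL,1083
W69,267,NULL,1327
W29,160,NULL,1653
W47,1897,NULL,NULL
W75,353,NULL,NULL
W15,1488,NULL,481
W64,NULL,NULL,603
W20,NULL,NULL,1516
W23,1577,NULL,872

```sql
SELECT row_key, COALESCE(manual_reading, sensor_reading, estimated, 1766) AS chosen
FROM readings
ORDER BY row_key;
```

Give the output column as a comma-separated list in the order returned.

row_key=W15: manual_reading=1488 → 1488
row_key=W20: manual_reading=NULL, sensor_reading=NULL, estimated=1516 → 1516
row_key=W23: manual_reading=1577 → 1577
row_key=W29: manual_reading=160 → 160
row_key=W45: manual_reading=NULL, sensor_reading=NULL, estimated=1083 → 1083
row_key=W47: manual_reading=1897 → 1897
row_key=W64: manual_reading=NULL, sensor_reading=NULL, estimated=603 → 603
row_key=W69: manual_reading=267 → 267
row_key=W75: manual_reading=353 → 353

1488, 1516, 1577, 160, 1083, 1897, 603, 267, 353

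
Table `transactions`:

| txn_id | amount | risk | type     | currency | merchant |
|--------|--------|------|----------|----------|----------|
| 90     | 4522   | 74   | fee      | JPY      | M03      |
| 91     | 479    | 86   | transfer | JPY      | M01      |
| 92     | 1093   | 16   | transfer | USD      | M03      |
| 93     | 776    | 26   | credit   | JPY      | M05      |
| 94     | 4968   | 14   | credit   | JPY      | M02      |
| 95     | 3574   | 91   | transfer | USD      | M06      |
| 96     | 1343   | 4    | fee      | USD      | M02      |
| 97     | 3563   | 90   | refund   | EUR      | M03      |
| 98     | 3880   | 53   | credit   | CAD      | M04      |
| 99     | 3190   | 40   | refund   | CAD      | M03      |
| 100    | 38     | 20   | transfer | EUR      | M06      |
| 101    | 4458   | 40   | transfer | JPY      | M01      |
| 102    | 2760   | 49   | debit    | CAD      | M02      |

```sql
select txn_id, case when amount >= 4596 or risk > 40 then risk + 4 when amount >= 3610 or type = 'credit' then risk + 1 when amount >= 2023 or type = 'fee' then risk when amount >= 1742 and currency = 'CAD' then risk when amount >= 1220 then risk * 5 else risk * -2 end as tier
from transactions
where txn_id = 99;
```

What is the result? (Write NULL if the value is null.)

40

txn_id = 99: amount=3190, risk=40, type=refund, currency=CAD, merchant=M03.
amount >= 4596 or risk > 40 → false
amount >= 3610 or type = 'credit' → false
amount >= 2023 or type = 'fee' → true → 40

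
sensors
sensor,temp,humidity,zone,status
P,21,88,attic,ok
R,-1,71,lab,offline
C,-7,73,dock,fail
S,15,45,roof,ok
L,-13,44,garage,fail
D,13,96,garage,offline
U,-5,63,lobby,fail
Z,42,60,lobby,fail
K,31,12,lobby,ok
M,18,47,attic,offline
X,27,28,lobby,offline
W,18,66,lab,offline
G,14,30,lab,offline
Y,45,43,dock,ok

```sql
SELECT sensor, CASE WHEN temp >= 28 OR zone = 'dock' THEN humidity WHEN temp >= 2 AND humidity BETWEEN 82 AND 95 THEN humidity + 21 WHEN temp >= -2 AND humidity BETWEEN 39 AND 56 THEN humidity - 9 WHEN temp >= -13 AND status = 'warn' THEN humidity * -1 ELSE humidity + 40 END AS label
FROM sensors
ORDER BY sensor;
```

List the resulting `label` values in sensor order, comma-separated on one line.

73, 136, 70, 12, 84, 38, 109, 111, 36, 103, 106, 68, 43, 60

sensor=C: temp >= 28 OR zone = 'dock' → 73
sensor=D: ELSE → 136
sensor=G: ELSE → 70
sensor=K: temp >= 28 OR zone = 'dock' → 12
sensor=L: ELSE → 84
sensor=M: temp >= -2 AND humidity BETWEEN 39 AND 56 → 38
sensor=P: temp >= 2 AND humidity BETWEEN 82 AND 95 → 109
sensor=R: ELSE → 111
sensor=S: temp >= -2 AND humidity BETWEEN 39 AND 56 → 36
sensor=U: ELSE → 103
sensor=W: ELSE → 106
sensor=X: ELSE → 68
sensor=Y: temp >= 28 OR zone = 'dock' → 43
sensor=Z: temp >= 28 OR zone = 'dock' → 60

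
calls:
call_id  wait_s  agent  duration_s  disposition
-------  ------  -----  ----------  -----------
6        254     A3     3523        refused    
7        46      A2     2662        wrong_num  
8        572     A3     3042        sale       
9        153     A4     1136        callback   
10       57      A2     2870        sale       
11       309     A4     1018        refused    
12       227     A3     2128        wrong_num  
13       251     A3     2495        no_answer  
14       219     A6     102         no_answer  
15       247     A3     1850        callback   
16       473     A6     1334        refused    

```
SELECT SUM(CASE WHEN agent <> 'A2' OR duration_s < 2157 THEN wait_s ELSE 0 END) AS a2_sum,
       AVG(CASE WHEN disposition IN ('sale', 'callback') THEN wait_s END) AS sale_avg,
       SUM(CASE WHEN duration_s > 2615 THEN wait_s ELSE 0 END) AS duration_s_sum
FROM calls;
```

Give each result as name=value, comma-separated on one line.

[a2_sum: agent <> 'A2' OR duration_s < 2157]
call_id=6: ✓ → 254
call_id=7: ✗
call_id=8: ✓ → 572
call_id=9: ✓ → 153
call_id=10: ✗
call_id=11: ✓ → 309
call_id=12: ✓ → 227
call_id=13: ✓ → 251
call_id=14: ✓ → 219
call_id=15: ✓ → 247
call_id=16: ✓ → 473
a2_sum = 254 + 572 + 153 + 309 + 227 + 251 + 219 + 247 + 473 = 2705
—
[sale_avg: disposition IN ('sale', 'callback')]
call_id=6: ✗
call_id=7: ✗
call_id=8: ✓ → 572
call_id=9: ✓ → 153
call_id=10: ✓ → 57
call_id=11: ✗
call_id=12: ✗
call_id=13: ✗
call_id=14: ✗
call_id=15: ✓ → 247
call_id=16: ✗
sale_avg = (572 + 153 + 57 + 247) / 4 = 257.25
—
[duration_s_sum: duration_s > 2615]
call_id=6: ✓ → 254
call_id=7: ✓ → 46
call_id=8: ✓ → 572
call_id=9: ✗
call_id=10: ✓ → 57
call_id=11: ✗
call_id=12: ✗
call_id=13: ✗
call_id=14: ✗
call_id=15: ✗
call_id=16: ✗
duration_s_sum = 254 + 46 + 572 + 57 = 929

a2_sum=2705, sale_avg=257.25, duration_s_sum=929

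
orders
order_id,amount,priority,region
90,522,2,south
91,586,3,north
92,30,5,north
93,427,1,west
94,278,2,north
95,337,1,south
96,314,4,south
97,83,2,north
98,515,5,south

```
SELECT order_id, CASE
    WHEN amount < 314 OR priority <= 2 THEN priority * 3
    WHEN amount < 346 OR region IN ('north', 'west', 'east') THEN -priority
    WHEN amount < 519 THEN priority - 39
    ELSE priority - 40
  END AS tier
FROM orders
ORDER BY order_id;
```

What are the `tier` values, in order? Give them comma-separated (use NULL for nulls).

6, -3, 15, 3, 6, 3, -4, 6, -34

order_id=90: amount < 314 OR priority <= 2 → 6
order_id=91: amount < 346 OR region IN ('north', 'west', 'east') → -3
order_id=92: amount < 314 OR priority <= 2 → 15
order_id=93: amount < 314 OR priority <= 2 → 3
order_id=94: amount < 314 OR priority <= 2 → 6
order_id=95: amount < 314 OR priority <= 2 → 3
order_id=96: amount < 346 OR region IN ('north', 'west', 'east') → -4
order_id=97: amount < 314 OR priority <= 2 → 6
order_id=98: amount < 519 → -34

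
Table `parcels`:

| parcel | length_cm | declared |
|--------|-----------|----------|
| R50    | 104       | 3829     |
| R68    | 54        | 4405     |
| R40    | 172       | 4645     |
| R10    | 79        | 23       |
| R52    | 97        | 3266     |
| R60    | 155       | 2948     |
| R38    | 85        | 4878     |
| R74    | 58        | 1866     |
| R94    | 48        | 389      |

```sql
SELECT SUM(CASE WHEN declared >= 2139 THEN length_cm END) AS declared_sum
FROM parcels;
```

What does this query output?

parcel=R50: ✓ → 104
parcel=R68: ✓ → 54
parcel=R40: ✓ → 172
parcel=R10: ✗
parcel=R52: ✓ → 97
parcel=R60: ✓ → 155
parcel=R38: ✓ → 85
parcel=R74: ✗
parcel=R94: ✗
declared_sum = 104 + 54 + 172 + 97 + 155 + 85 = 667

667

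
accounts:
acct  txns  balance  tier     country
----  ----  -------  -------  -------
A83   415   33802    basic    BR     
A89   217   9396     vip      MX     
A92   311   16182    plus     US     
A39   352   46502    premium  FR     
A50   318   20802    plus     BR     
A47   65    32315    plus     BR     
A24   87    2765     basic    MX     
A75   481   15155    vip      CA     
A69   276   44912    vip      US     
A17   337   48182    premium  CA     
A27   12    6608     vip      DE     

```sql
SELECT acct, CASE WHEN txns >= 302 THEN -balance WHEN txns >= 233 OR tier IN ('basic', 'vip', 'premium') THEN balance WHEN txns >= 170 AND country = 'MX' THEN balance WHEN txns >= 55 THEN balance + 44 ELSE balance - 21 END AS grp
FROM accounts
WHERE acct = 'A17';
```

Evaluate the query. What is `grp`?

-48182

acct = A17: txns=337, balance=48182, tier=premium, country=CA.
txns >= 302 → true → -48182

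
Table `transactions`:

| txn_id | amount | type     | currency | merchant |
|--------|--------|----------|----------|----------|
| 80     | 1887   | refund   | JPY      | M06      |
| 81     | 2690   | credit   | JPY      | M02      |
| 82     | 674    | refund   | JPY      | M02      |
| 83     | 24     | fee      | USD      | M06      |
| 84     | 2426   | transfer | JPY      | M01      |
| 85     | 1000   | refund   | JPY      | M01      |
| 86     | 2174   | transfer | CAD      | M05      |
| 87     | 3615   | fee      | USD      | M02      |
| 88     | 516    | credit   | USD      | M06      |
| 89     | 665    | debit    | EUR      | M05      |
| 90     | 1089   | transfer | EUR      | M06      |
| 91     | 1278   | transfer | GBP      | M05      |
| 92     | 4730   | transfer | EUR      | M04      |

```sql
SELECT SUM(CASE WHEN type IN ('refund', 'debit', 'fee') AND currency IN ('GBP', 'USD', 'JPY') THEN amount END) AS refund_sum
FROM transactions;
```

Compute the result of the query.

7200

txn_id=80: ✓ → 1887
txn_id=81: ✗
txn_id=82: ✓ → 674
txn_id=83: ✓ → 24
txn_id=84: ✗
txn_id=85: ✓ → 1000
txn_id=86: ✗
txn_id=87: ✓ → 3615
txn_id=88: ✗
txn_id=89: ✗
txn_id=90: ✗
txn_id=91: ✗
txn_id=92: ✗
refund_sum = 1887 + 674 + 24 + 1000 + 3615 = 7200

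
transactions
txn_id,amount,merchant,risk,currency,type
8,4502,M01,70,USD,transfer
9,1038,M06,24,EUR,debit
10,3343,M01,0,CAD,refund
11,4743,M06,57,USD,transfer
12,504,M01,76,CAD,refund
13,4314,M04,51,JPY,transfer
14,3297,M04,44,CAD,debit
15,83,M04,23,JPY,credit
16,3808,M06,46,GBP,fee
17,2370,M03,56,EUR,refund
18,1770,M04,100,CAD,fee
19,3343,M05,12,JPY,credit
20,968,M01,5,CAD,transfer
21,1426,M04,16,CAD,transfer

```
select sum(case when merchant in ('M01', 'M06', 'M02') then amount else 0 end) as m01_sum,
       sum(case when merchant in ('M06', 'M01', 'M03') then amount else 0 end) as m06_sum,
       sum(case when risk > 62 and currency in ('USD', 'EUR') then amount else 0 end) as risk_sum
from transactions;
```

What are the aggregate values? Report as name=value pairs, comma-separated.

m01_sum=18906, m06_sum=21276, risk_sum=4502

[m01_sum: merchant in ('M01', 'M06', 'M02')]
txn_id=8: ✓ → 4502
txn_id=9: ✓ → 1038
txn_id=10: ✓ → 3343
txn_id=11: ✓ → 4743
txn_id=12: ✓ → 504
txn_id=13: ✗
txn_id=14: ✗
txn_id=15: ✗
txn_id=16: ✓ → 3808
txn_id=17: ✗
txn_id=18: ✗
txn_id=19: ✗
txn_id=20: ✓ → 968
txn_id=21: ✗
m01_sum = 4502 + 1038 + 3343 + 4743 + 504 + 3808 + 968 = 18906
—
[m06_sum: merchant in ('M06', 'M01', 'M03')]
txn_id=8: ✓ → 4502
txn_id=9: ✓ → 1038
txn_id=10: ✓ → 3343
txn_id=11: ✓ → 4743
txn_id=12: ✓ → 504
txn_id=13: ✗
txn_id=14: ✗
txn_id=15: ✗
txn_id=16: ✓ → 3808
txn_id=17: ✓ → 2370
txn_id=18: ✗
txn_id=19: ✗
txn_id=20: ✓ → 968
txn_id=21: ✗
m06_sum = 4502 + 1038 + 3343 + 4743 + 504 + 3808 + 2370 + 968 = 21276
—
[risk_sum: risk > 62 and currency in ('USD', 'EUR')]
txn_id=8: ✓ → 4502
txn_id=9: ✗
txn_id=10: ✗
txn_id=11: ✗
txn_id=12: ✗
txn_id=13: ✗
txn_id=14: ✗
txn_id=15: ✗
txn_id=16: ✗
txn_id=17: ✗
txn_id=18: ✗
txn_id=19: ✗
txn_id=20: ✗
txn_id=21: ✗
risk_sum = 4502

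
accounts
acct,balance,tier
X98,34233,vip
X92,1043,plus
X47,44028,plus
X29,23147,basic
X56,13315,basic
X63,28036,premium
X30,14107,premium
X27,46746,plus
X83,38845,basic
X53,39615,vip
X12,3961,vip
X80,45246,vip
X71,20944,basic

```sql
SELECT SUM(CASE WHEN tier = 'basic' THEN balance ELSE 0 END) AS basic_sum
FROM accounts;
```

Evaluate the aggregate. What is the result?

acct=X98: ✗
acct=X92: ✗
acct=X47: ✗
acct=X29: ✓ → 23147
acct=X56: ✓ → 13315
acct=X63: ✗
acct=X30: ✗
acct=X27: ✗
acct=X83: ✓ → 38845
acct=X53: ✗
acct=X12: ✗
acct=X80: ✗
acct=X71: ✓ → 20944
basic_sum = 23147 + 13315 + 38845 + 20944 = 96251

96251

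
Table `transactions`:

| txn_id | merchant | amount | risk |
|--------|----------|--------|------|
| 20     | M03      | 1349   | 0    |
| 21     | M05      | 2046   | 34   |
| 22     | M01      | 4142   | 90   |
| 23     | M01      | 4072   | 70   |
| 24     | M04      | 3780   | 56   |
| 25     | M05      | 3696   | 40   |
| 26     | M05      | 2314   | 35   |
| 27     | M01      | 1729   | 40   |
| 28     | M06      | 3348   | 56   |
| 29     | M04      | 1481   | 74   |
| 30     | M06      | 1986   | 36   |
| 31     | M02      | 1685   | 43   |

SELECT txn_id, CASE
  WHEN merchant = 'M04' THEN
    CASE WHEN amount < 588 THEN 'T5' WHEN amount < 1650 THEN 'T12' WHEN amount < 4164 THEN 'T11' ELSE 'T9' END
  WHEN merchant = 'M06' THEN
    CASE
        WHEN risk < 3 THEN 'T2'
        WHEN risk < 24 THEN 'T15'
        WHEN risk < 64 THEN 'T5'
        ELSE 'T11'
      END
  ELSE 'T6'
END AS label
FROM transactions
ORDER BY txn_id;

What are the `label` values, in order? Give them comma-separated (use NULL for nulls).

T6, T6, T6, T6, T11, T6, T6, T6, T5, T12, T5, T6

txn_id=20: merchant='M03' → outer ELSE → T6
txn_id=21: merchant='M05' → outer ELSE → T6
txn_id=22: merchant='M01' → outer ELSE → T6
txn_id=23: merchant='M01' → outer ELSE → T6
txn_id=24: merchant='M04' → inner[amount < 4164] → T11
txn_id=25: merchant='M05' → outer ELSE → T6
txn_id=26: merchant='M05' → outer ELSE → T6
txn_id=27: merchant='M01' → outer ELSE → T6
txn_id=28: merchant='M06' → inner[risk < 64] → T5
txn_id=29: merchant='M04' → inner[amount < 1650] → T12
txn_id=30: merchant='M06' → inner[risk < 64] → T5
txn_id=31: merchant='M02' → outer ELSE → T6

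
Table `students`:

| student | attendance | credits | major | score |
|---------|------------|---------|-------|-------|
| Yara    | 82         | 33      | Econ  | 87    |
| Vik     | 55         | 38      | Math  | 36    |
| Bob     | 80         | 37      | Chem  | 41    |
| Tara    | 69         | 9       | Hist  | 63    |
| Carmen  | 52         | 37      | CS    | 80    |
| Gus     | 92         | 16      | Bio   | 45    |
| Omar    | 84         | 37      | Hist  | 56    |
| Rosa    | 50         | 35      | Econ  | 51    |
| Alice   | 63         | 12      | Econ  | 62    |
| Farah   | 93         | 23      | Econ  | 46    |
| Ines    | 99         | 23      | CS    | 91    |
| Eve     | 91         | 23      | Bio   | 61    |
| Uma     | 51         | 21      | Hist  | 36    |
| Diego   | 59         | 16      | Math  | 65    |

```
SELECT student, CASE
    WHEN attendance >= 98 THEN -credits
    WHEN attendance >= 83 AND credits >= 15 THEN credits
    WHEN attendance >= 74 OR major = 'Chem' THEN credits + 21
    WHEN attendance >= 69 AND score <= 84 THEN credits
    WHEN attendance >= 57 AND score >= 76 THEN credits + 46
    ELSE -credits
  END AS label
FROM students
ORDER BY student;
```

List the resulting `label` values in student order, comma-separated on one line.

-12, 58, -37, -16, 23, 23, 16, -23, 37, -35, 9, -21, -38, 54

student=Alice: ELSE → -12
student=Bob: attendance >= 74 OR major = 'Chem' → 58
student=Carmen: ELSE → -37
student=Diego: ELSE → -16
student=Eve: attendance >= 83 AND credits >= 15 → 23
student=Farah: attendance >= 83 AND credits >= 15 → 23
student=Gus: attendance >= 83 AND credits >= 15 → 16
student=Ines: attendance >= 98 → -23
student=Omar: attendance >= 83 AND credits >= 15 → 37
student=Rosa: ELSE → -35
student=Tara: attendance >= 69 AND score <= 84 → 9
student=Uma: ELSE → -21
student=Vik: ELSE → -38
student=Yara: attendance >= 74 OR major = 'Chem' → 54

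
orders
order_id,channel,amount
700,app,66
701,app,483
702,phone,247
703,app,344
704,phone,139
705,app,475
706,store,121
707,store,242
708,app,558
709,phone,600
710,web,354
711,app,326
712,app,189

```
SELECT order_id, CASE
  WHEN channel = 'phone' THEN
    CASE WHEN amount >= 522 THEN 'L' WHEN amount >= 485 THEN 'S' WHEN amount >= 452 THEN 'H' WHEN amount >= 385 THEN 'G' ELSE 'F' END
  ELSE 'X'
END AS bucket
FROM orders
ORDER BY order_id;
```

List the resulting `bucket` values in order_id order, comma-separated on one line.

X, X, F, X, F, X, X, X, X, L, X, X, X

order_id=700: channel='app' → outer ELSE → X
order_id=701: channel='app' → outer ELSE → X
order_id=702: channel='phone' → inner[ELSE] → F
order_id=703: channel='app' → outer ELSE → X
order_id=704: channel='phone' → inner[ELSE] → F
order_id=705: channel='app' → outer ELSE → X
order_id=706: channel='store' → outer ELSE → X
order_id=707: channel='store' → outer ELSE → X
order_id=708: channel='app' → outer ELSE → X
order_id=709: channel='phone' → inner[amount >= 522] → L
order_id=710: channel='web' → outer ELSE → X
order_id=711: channel='app' → outer ELSE → X
order_id=712: channel='app' → outer ELSE → X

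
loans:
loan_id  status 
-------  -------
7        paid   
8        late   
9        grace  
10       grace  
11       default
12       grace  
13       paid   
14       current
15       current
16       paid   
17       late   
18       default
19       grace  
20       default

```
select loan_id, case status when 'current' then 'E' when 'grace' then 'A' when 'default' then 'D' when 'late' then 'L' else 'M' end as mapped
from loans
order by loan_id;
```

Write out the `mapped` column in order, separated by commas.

M, L, A, A, D, A, M, E, E, M, L, D, A, D

loan_id=7: ELSE → M
loan_id=8: status='late' → L
loan_id=9: status='grace' → A
loan_id=10: status='grace' → A
loan_id=11: status='default' → D
loan_id=12: status='grace' → A
loan_id=13: ELSE → M
loan_id=14: status='current' → E
loan_id=15: status='current' → E
loan_id=16: ELSE → M
loan_id=17: status='late' → L
loan_id=18: status='default' → D
loan_id=19: status='grace' → A
loan_id=20: status='default' → D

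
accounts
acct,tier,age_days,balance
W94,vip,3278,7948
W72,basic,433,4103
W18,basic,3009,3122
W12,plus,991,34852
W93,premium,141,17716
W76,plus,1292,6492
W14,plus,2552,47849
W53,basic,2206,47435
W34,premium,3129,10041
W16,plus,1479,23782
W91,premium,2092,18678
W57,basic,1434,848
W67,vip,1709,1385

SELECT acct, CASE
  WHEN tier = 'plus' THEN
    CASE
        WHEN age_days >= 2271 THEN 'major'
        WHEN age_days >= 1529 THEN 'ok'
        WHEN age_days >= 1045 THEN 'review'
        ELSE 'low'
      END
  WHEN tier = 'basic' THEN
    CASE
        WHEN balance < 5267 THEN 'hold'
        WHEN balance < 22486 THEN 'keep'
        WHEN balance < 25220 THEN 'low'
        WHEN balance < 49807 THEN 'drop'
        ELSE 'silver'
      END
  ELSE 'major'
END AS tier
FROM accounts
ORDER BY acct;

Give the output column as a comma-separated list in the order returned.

low, major, review, hold, major, drop, hold, major, hold, review, major, major, major

acct=W12: tier='plus' → inner[ELSE] → low
acct=W14: tier='plus' → inner[age_days >= 2271] → major
acct=W16: tier='plus' → inner[age_days >= 1045] → review
acct=W18: tier='basic' → inner[balance < 5267] → hold
acct=W34: tier='premium' → outer ELSE → major
acct=W53: tier='basic' → inner[balance < 49807] → drop
acct=W57: tier='basic' → inner[balance < 5267] → hold
acct=W67: tier='vip' → outer ELSE → major
acct=W72: tier='basic' → inner[balance < 5267] → hold
acct=W76: tier='plus' → inner[age_days >= 1045] → review
acct=W91: tier='premium' → outer ELSE → major
acct=W93: tier='premium' → outer ELSE → major
acct=W94: tier='vip' → outer ELSE → major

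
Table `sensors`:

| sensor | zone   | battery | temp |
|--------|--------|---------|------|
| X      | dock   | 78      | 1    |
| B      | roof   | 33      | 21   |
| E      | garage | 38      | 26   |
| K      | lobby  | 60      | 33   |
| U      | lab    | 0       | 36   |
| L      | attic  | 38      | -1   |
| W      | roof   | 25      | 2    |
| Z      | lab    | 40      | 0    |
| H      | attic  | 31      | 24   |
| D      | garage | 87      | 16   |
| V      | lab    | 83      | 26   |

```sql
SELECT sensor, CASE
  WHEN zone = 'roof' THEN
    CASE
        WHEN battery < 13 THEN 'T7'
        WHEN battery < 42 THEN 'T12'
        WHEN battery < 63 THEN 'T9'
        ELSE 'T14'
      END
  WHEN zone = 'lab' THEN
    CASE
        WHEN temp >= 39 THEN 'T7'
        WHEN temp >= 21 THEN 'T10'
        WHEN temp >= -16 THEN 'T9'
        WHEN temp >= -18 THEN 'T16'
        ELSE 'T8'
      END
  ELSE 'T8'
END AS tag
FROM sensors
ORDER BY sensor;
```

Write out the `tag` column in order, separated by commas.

sensor=B: zone='roof' → inner[battery < 42] → T12
sensor=D: zone='garage' → outer ELSE → T8
sensor=E: zone='garage' → outer ELSE → T8
sensor=H: zone='attic' → outer ELSE → T8
sensor=K: zone='lobby' → outer ELSE → T8
sensor=L: zone='attic' → outer ELSE → T8
sensor=U: zone='lab' → inner[temp >= 21] → T10
sensor=V: zone='lab' → inner[temp >= 21] → T10
sensor=W: zone='roof' → inner[battery < 42] → T12
sensor=X: zone='dock' → outer ELSE → T8
sensor=Z: zone='lab' → inner[temp >= -16] → T9

T12, T8, T8, T8, T8, T8, T10, T10, T12, T8, T9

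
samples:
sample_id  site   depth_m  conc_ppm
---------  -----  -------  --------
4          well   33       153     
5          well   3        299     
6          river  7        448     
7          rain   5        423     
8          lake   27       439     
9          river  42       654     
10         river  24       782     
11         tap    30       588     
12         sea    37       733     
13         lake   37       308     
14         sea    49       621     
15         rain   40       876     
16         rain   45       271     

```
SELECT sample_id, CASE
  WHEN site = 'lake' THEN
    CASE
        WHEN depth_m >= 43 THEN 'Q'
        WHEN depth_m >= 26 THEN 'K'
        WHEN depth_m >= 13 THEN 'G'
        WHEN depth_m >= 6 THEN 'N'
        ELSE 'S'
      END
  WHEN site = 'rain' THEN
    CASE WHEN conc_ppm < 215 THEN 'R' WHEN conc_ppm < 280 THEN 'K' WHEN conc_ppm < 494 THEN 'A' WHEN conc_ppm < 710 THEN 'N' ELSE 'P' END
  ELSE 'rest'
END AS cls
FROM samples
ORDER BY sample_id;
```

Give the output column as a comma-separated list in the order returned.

sample_id=4: site='well' → outer ELSE → rest
sample_id=5: site='well' → outer ELSE → rest
sample_id=6: site='river' → outer ELSE → rest
sample_id=7: site='rain' → inner[conc_ppm < 494] → A
sample_id=8: site='lake' → inner[depth_m >= 26] → K
sample_id=9: site='river' → outer ELSE → rest
sample_id=10: site='river' → outer ELSE → rest
sample_id=11: site='tap' → outer ELSE → rest
sample_id=12: site='sea' → outer ELSE → rest
sample_id=13: site='lake' → inner[depth_m >= 26] → K
sample_id=14: site='sea' → outer ELSE → rest
sample_id=15: site='rain' → inner[ELSE] → P
sample_id=16: site='rain' → inner[conc_ppm < 280] → K

rest, rest, rest, A, K, rest, rest, rest, rest, K, rest, P, K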